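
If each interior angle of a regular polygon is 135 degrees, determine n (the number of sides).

Each interior angle of a regular n-gon is (n - 2) * 180 / n.
Setting this equal to 135:
(n - 2) * 180 / n = 135
Each exterior angle = 180 - 135 = 45 degrees.
Since exterior angles sum to 360: n = 360 / 45 = 8.

8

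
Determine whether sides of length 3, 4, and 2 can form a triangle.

For three segments to close into a triangle, no single side can be as long as the other two combined.
The longest side is 4, and 2 + 3 = 5 > 4.
A triangle can be formed.

Yes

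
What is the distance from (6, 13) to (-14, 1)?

d = sqrt((-20)^2 + (-12)^2) = sqrt(544) = 4*sqrt(34)

4*sqrt(34)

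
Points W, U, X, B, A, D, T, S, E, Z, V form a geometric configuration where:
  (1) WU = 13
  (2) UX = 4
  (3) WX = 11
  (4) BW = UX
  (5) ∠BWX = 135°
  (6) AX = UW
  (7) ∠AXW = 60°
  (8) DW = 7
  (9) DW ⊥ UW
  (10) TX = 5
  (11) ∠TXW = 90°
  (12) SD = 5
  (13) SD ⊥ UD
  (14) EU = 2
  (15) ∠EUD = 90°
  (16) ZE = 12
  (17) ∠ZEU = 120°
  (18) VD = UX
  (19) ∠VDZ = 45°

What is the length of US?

Step 1: By the law of cosines on triangle UWD: UD² = 13² + 7² − 2·13·7·cos(90°) = 218, so UD ≈ 14.76.
Step 2: By the law of cosines on triangle UDS: US² = 14.76² + 5² − 2·14.76·5·cos(90°) = 243, so US = 9·√3.

Therefore, the length of US = 9·√3.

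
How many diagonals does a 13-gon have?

The number of diagonals in an n-gon is n(n - 3)/2.
For n = 13: 13(13 - 3)/2 = 13 × 10 / 2 = 65.

65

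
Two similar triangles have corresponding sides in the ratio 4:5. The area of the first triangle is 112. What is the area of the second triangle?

The ratio of areas of similar triangles = (side ratio)^2.
Side ratio = 4:5, so area ratio = 16:25.
Area of the second triangle / Area of the first triangle = 25/16
Area of the second triangle = 112 * 25/16 = 175

175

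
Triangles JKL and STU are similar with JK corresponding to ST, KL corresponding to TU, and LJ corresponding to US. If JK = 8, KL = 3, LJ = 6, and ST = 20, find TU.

Since the triangles are similar, the ratio of corresponding sides is constant.
Scale factor k = ST / JK = 20 / 8 = 5/2
TU = k * KL = 5/2 * 3 = 15/2

15/2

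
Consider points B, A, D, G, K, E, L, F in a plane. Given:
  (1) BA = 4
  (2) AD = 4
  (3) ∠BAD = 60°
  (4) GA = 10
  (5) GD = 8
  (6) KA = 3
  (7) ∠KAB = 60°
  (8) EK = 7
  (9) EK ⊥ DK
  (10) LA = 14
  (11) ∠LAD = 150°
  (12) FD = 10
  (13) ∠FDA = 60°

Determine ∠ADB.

Step 1: By the law of cosines on triangle DAB: DB² = 4² + 4² − 2·4·4·cos(60°) = 16, so DB = 4.
Step 2: By the inverse law of cosines on triangle ADB: cos(∠ADB) = (4² + 4² − 4²) / (2·4·4) = 16/32 = 0.5, so ∠ADB = 60°.

Therefore, the measure of angle ∠ADB = 60°.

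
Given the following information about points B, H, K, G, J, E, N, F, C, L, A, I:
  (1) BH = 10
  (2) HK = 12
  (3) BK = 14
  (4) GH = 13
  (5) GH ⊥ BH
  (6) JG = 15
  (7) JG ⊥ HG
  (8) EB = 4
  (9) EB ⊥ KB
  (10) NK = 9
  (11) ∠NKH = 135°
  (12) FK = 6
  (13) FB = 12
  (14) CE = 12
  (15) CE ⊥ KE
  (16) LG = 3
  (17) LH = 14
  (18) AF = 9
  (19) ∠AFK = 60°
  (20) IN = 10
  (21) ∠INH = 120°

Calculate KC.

Step 1: By the law of cosines on triangle EBK: EK² = 4² + 14² − 2·4·14·cos(90°) = 212, so EK = 2·√53.
Step 2: By the law of cosines on triangle KEC: KC² = (2·√53)² + 12² − 2·2·√53·12·cos(90°) = 356, so KC = 2·√89.

Therefore, the length of KC = 2·√89.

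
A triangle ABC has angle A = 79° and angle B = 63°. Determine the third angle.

angle C = 180 - 79 - 63 = 38 degrees.

38 degrees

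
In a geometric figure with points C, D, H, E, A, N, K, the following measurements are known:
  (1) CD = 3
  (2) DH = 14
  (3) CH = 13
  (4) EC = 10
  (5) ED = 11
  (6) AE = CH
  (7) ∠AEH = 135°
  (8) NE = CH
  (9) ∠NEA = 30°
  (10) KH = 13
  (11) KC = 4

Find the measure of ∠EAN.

From the given relations: AE = CH = 13; NE = CH = 13.
Step 1: By the law of cosines on triangle AEN: AN² = 13² + 13² − 2·13·13·cos(30°) = 45.28, so AN ≈ 6.73.
Step 2: By the inverse law of cosines on triangle EAN: cos(∠EAN) = (13² + 6.73² − 13²) / (2·13·6.73) = 45.28/174.96 = 0.2588, so ∠EAN = 75°.

Therefore, the measure of angle ∠EAN = 75°.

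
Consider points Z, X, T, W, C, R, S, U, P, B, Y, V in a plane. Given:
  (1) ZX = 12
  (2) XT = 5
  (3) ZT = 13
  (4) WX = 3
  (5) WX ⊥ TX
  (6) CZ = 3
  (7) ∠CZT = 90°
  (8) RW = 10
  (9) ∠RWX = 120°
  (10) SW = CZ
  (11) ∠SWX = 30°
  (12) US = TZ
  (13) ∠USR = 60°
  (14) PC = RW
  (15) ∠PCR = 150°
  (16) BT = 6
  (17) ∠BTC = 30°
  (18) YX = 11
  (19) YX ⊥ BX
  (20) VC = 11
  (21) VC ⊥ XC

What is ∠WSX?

From the given relations: SW = CZ = 3.
Step 1: By the law of cosines on triangle SWX: SX² = 3² + 3² − 2·3·3·cos(30°) = 2.41, so SX ≈ 1.55.
Step 2: By the inverse law of cosines on triangle WSX: cos(∠WSX) = (3² + 1.55² − 3²) / (2·3·1.55) = 2.41/9.32 = 0.2588, so ∠WSX = 75°.

Therefore, the measure of angle ∠WSX = 75°.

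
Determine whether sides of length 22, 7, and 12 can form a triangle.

The longest side is 22. The other two sides sum to 7 + 12 = 19.
Since 19 ≤ 22, the two shorter sides cannot reach around to close the triangle.

No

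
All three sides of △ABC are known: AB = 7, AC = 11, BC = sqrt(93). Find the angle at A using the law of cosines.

cos(A) = (7² + 11² - (sqrt(93))²) / (2 × 7 × 11) = 1/2, so A = arccos(1/2) = 60°.

60°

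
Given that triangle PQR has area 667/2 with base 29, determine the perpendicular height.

height = 2 * 667/2 / 29 = 23

23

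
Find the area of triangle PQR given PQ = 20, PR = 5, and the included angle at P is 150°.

When two sides and the included angle are known, the area formula is (1/2)ab sin(C).
The height from one side to the opposite vertex is 5 sin(150°) = 5/2.
Area = (1/2) * 20 * 5/2 = 25.

25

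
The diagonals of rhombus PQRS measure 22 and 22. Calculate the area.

Area = (22 * 22) / 2 = 484 / 2 = 242

242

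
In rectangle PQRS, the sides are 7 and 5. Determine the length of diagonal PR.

d = sqrt(7^2 + 5^2) = sqrt(74)

sqrt(74)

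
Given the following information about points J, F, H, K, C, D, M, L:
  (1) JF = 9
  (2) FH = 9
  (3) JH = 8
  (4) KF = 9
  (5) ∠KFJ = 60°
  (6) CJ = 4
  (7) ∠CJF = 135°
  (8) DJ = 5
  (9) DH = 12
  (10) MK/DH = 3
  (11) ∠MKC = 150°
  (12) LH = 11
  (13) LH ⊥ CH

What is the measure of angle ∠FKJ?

Step 1: By the law of cosines on triangle KFJ: KJ² = 9² + 9² − 2·9·9·cos(60°) = 81, so KJ = 9.
Step 2: By the inverse law of cosines on triangle FKJ: cos(∠FKJ) = (9² + 9² − 9²) / (2·9·9) = 81/162 = 0.5, so ∠FKJ = 60°.

Therefore, the measure of angle ∠FKJ = 60°.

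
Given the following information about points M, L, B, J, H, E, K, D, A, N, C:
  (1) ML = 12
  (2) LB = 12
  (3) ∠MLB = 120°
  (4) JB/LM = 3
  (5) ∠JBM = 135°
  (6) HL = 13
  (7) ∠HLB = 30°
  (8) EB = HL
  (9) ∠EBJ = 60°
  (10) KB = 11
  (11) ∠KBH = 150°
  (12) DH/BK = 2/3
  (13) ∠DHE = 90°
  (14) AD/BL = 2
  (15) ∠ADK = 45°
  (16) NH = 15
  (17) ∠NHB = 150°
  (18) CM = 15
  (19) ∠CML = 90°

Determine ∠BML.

Step 1: By the law of cosines on triangle MLB: MB² = 12² + 12² − 2·12·12·cos(120°) = 432, so MB = 12·√3.
Step 2: By the inverse law of cosines on triangle BML: cos(∠BML) = ((12·√3)² + 12² − 12²) / (2·12·√3·12) = 432/498.83 = 0.866, so ∠BML = 30°.

Therefore, the measure of angle ∠BML = 30°.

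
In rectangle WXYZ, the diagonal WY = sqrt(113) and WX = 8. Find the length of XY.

The diagonal of a rectangle forms a right triangle with the two sides.
Rearranging the Pythagorean theorem: missing side = sqrt(d^2 - known^2).
= sqrt(113 - 64) = sqrt(49) = 7.

7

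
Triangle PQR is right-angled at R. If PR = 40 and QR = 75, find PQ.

In a right triangle, the square of the hypotenuse equals the sum of the squares of the two legs.
The legs are 40 and 75, so the hypotenuse = sqrt(1600 + 5625) = sqrt(7225) = 85.

85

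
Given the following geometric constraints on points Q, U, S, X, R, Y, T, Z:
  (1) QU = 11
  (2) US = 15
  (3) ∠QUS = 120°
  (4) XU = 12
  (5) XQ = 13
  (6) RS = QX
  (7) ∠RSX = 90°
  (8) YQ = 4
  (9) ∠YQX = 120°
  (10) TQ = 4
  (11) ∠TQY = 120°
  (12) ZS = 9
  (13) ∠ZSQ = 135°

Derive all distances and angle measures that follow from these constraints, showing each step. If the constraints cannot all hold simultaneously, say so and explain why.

The constraints are consistent.

From the given relations:
  RS = QX = 13

Step 1: From QU = 11, US = 15, and ∠QUS = 120°, by the law of cosines:
  QS² = QU² + US² - 2·QU·US·cos(120°) = 121 + 225 + 165 = 511
  QS ≈ 22.61

Step 2: From XQ = 13, QY = 4, and ∠XQY = 120°, by the law of cosines:
  XY² = XQ² + QY² - 2·XQ·QY·cos(120°) = 169 + 16 + 52 = 237
  XY ≈ 15.39

Step 3: From YQ = 4, QT = 4, and ∠YQT = 120°, by the law of cosines:
  YT² = YQ² + QT² - 2·YQ·QT·cos(120°) = 16 + 16 + 16 = 48
  YT = 4·√3

Step 4: From QU = 11, QX = 13, UX = 12, by the inverse law of cosines:
  cos(∠UQX) = (QU² + QX² - UX²) / (2·QU·QX)
  ∠UQX = 59.3°

Step 5: From UQ = 11, UX = 12, QX = 13, by the inverse law of cosines:
  cos(∠QUX) = (UQ² + UX² - QX²) / (2·UQ·UX)
  ∠QUX = 68.68°

Step 6: From XQ = 13, XU = 12, QU = 11, by the inverse law of cosines:
  cos(∠QXU) = (XQ² + XU² - QU²) / (2·XQ·XU)
  ∠QXU = 52.02°

Step 7: From QS = 22.61, SZ = 9, and ∠QSZ = 135°, by the law of cosines:
  QZ² = QS² + SZ² - 2·QS·SZ·cos(135°) = 511 + 81 + 287.7 = 879.7
  QZ ≈ 29.66

Step 8: From QS = 22.61, QU = 11, SU = 15, by the inverse law of cosines:
  cos(∠SQU) = (QS² + QU² - SU²) / (2·QS·QU)
  ∠SQU = 35.08°

Step 9: From SQ = 22.61, SU = 15, QU = 11, by the inverse law of cosines:
  cos(∠QSU) = (SQ² + SU² - QU²) / (2·SQ·SU)
  ∠QSU = 24.92°

Step 10: From XQ = 13, XY = 15.39, QY = 4, by the inverse law of cosines:
  cos(∠QXY) = (XQ² + XY² - QY²) / (2·XQ·XY)
  ∠QXY = 13°

Step 11: From YQ = 4, YT = 4·√3, QT = 4, by the inverse law of cosines:
  cos(∠QYT) = (YQ² + YT² - QT²) / (2·YQ·YT)
  ∠QYT = 30°

Step 12: From YQ = 4, YX = 15.39, QX = 13, by the inverse law of cosines:
  cos(∠QYX) = (YQ² + YX² - QX²) / (2·YQ·YX)
  ∠QYX = 47°

Step 13: From TQ = 4, TY = 4·√3, QY = 4, by the inverse law of cosines:
  cos(∠QTY) = (TQ² + TY² - QY²) / (2·TQ·TY)
  ∠QTY = 30°

Step 14: From QS = 22.61, QZ = 29.66, SZ = 9, by the inverse law of cosines:
  cos(∠SQZ) = (QS² + QZ² - SZ²) / (2·QS·QZ)
  ∠SQZ = 12.39°

Step 15: From ZQ = 29.66, ZS = 9, QS = 22.61, by the inverse law of cosines:
  cos(∠QZS) = (ZQ² + ZS² - QS²) / (2·ZQ·ZS)
  ∠QZS = 32.61°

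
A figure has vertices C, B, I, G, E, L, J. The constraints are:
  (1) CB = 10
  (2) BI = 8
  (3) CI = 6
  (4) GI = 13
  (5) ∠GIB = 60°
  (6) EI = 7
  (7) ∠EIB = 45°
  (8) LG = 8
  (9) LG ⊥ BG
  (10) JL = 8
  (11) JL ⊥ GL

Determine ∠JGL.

Step 1: By the law of cosines on triangle GLJ: GJ² = 8² + 8² − 2·8·8·cos(90°) = 128, so GJ = 8·√2.
Step 2: By the inverse law of cosines on triangle JGL: cos(∠JGL) = ((8·√2)² + 8² − 8²) / (2·8·√2·8) = 128/181.02 = 0.7071, so ∠JGL = 45°.

Therefore, the measure of angle ∠JGL = 45°.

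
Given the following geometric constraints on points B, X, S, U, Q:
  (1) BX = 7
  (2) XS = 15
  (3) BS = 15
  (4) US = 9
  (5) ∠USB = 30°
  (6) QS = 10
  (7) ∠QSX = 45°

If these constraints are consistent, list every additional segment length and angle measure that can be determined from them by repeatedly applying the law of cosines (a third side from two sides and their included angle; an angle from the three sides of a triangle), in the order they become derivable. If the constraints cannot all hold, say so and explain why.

The constraints are consistent. Derivable facts, in order:
After 1 step:
- BU ≈ 8.5
- XQ ≈ 10.62
- ∠BSX = 26.99°
- ∠BXS = 76.51°
- ∠SBX = 76.51°
After 2 steps:
- ∠BUS = 118.02°
- ∠QXS = 41.73°
- ∠SBU = 31.98°
- ∠SQX = 93.27°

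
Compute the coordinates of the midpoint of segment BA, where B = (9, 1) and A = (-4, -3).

The midpoint is the average of the coordinates:
x: (9 + -4)/2 = 5/2
y: (1 + -3)/2 = -1
Midpoint = (5/2, -1)

(5/2, -1)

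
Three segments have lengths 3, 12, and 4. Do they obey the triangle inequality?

No.
The triangle inequality is violated: 3 + 4 = 7 ≤ 12.
These lengths cannot form a triangle.

No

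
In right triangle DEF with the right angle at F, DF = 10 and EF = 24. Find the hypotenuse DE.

By the Pythagorean theorem: DE^2 = DF^2 + EF^2
DE^2 = 10^2 + 24^2 = 100 + 576 = 676
DE = sqrt(676) = 26

26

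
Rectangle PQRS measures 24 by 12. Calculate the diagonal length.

d = sqrt(24^2 + 12^2) = sqrt(720) = 12*sqrt(5)

12*sqrt(5)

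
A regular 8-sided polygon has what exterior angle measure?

Each exterior angle of a regular n-gon is 360 / n.
For n = 8: 360 / 8 = 45 degrees.

45 degrees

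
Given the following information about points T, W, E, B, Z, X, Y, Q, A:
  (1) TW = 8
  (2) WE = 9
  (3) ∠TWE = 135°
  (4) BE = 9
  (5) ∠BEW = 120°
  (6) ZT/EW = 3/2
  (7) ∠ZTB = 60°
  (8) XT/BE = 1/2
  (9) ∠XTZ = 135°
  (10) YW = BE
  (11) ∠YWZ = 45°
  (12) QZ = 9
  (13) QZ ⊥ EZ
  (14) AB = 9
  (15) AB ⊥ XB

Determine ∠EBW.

Step 1: By the law of cosines on triangle BEW: BW² = 9² + 9² − 2·9·9·cos(120°) = 243, so BW = 9·√3.
Step 2: By the inverse law of cosines on triangle EBW: cos(∠EBW) = (9² + (9·√3)² − 9²) / (2·9·9·√3) = 243/280.59 = 0.866, so ∠EBW = 30°.

Therefore, the measure of angle ∠EBW = 30°.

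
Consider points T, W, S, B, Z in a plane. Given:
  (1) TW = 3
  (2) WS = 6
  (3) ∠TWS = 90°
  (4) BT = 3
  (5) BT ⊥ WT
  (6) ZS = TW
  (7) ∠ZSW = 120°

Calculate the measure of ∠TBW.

Step 1: By the law of cosines on triangle BTW: BW² = 3² + 3² − 2·3·3·cos(90°) = 18, so BW = 3·√2.
Step 2: By the inverse law of cosines on triangle TBW: cos(∠TBW) = (3² + (3·√2)² − 3²) / (2·3·3·√2) = 18/25.46 = 0.7071, so ∠TBW = 45°.

Therefore, the measure of angle ∠TBW = 45°.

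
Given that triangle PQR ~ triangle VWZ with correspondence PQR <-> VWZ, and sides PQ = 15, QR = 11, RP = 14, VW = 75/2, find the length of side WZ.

k = 75/2/15 = 5/2. WZ = 5/2 * 11 = 55/2.

55/2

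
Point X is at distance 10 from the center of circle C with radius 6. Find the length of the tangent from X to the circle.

Let T be the point of tangency. Then CT ⊥ XT (radius ⊥ tangent).
In right triangle CTX: CX² = CT² + XT²
10² = 6² + XT²
XT² = 64, XT = 8

8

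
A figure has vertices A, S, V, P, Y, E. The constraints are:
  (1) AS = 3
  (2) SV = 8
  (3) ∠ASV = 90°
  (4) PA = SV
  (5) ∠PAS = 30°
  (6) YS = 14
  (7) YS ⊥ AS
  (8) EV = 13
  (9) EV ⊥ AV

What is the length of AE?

Step 1: By the law of cosines on triangle VSA: VA² = 8² + 3² − 2·8·3·cos(90°) = 73, so VA = √73.
Step 2: By the law of cosines on triangle AVE: AE² = √73² + 13² − 2·√73·13·cos(90°) = 242, so AE = 11·√2.

Therefore, the length of AE = 11·√2.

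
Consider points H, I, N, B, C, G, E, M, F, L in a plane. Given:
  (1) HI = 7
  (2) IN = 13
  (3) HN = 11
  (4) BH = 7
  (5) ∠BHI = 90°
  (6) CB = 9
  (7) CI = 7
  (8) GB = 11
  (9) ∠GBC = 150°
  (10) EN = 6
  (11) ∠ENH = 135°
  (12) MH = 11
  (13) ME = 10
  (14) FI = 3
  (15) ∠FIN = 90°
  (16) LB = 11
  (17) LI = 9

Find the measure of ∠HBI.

Step 1: By the law of cosines on triangle BHI: BI² = 7² + 7² − 2·7·7·cos(90°) = 98, so BI = 7·√2.
Step 2: By the inverse law of cosines on triangle HBI: cos(∠HBI) = (7² + (7·√2)² − 7²) / (2·7·7·√2) = 98/138.59 = 0.7071, so ∠HBI = 45°.

Therefore, the measure of angle ∠HBI = 45°.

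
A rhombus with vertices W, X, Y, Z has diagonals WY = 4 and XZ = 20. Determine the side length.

The diagonals of a rhombus bisect each other at right angles.
Half-diagonals: 4/2 = 2 and 20/2 = 10
side = sqrt(2^2 + 10^2)
side = sqrt(4 + 100)
side = sqrt(104) = 2*sqrt(26)

2*sqrt(26)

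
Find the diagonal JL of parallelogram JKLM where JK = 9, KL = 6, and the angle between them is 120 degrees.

Law of cosines: d^2 = 9^2 + 6^2 - 2(9)(6)cos(120°) = 171, so d = 3*sqrt(19).

3*sqrt(19)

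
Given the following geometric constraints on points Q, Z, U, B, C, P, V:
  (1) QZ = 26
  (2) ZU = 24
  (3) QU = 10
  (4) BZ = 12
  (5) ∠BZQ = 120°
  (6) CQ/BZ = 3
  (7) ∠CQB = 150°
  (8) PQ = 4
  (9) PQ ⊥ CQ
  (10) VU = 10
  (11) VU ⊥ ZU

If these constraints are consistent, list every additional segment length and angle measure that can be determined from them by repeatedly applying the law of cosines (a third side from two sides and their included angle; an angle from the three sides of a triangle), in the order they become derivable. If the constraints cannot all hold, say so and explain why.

The constraints are consistent. Derivable facts, in order:
After 1 step:
- CP = 4·√82
- QB ≈ 33.65
- ZV = 26
- ∠QUZ = 90°
- ∠QZU = 22.62°
- ∠UQZ = 67.38°
After 2 steps:
- BC ≈ 67.27
- ∠BQZ = 17.99°
- ∠CPQ = 83.66°
- ∠PCQ = 6.34°
- ∠QBZ = 42.01°
- ∠UVZ = 67.38°
- ∠UZV = 22.62°
After 3 steps:
- ∠BCQ = 14.48°
- ∠CBQ = 15.52°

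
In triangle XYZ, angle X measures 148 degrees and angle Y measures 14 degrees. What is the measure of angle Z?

The interior angles sum to 180°: angle Z = 180 - 148 - 14 = 18°.
The triangle is obtuse (angles 148°, 14°, 18°).

18 degrees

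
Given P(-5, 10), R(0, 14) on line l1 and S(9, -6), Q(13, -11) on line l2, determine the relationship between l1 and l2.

Slope of line 1: m1 = (14 - 10)/(0 - -5) = 4/5 = 4/5
Slope of line 2: m2 = (-11 - -6)/(13 - 9) = -5/4 = -5/4
m1 * m2 = (4/5) * (-5/4) = -1 = -1, so the lines are perpendicular.

Perpendicular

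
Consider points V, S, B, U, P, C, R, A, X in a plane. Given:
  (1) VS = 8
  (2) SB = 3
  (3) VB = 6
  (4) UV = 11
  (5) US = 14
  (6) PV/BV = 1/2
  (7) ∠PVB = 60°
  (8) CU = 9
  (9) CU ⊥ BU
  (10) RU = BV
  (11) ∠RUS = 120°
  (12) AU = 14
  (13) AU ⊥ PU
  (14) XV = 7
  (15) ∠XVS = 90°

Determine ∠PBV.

From the given relations: PV = 1/2·BV = 1/2·6 = 3.
Step 1: By the law of cosines on triangle BVP: BP² = 6² + 3² − 2·6·3·cos(60°) = 27, so BP = 3·√3.
Step 2: By the inverse law of cosines on triangle PBV: cos(∠PBV) = ((3·√3)² + 6² − 3²) / (2·3·√3·6) = 54/62.35 = 0.866, so ∠PBV = 30°.

Therefore, the measure of angle ∠PBV = 30°.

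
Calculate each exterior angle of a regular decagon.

Each exterior angle of a regular n-gon is 360 / n.
For n = 10: 360 / 10 = 36 degrees.

36 degrees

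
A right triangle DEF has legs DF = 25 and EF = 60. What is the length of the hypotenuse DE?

In a right triangle, the square of the hypotenuse equals the sum of the squares of the two legs.
The legs are 25 and 60, so the hypotenuse = sqrt(625 + 3600) = sqrt(4225) = 65.

65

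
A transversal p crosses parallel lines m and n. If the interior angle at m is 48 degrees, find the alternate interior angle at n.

Alternate interior angles lie on opposite sides of the transversal, between the parallel lines.
By the alternate interior angle theorem, they are equal: 48 degrees.

48 degrees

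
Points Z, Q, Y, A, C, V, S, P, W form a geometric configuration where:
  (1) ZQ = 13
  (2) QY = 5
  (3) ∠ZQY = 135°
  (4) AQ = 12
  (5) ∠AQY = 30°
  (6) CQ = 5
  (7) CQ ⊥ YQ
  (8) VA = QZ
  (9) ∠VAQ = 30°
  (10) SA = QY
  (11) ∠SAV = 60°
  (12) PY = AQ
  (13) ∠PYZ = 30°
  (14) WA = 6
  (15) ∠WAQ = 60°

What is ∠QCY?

Step 1: By the law of cosines on triangle CQY: CY² = 5² + 5² − 2·5·5·cos(90°) = 50, so CY = 5·√2.
Step 2: By the inverse law of cosines on triangle QCY: cos(∠QCY) = (5² + (5·√2)² − 5²) / (2·5·5·√2) = 50/70.71 = 0.7071, so ∠QCY = 45°.

Therefore, the measure of angle ∠QCY = 45°.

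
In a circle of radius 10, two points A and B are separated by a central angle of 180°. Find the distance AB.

Chord length = 2r sin(θ/2)
= 2 × 10 × sin(180°/2)
= 2 × 10 × sin(90°)
= 20

20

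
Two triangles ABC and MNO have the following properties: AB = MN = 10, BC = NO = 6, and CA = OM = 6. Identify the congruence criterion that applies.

The given information matches SSS: All three pairs of corresponding sides are equal (Side-Side-Side).

SSS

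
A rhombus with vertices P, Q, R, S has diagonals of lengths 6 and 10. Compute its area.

The diagonals of a rhombus divide it into four right triangles.
Each triangle has legs 6/ 2 = 3 and 10/2 = 5, so each has area (1/2)*3*5 = 15/2.
Four such triangles give total area = (d1 * d2) / 2 = 30.

30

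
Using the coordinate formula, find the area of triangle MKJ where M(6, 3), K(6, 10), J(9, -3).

Shoelace: Area = (1/2)|6(10--3) + 6(-3-3) + 9(3-10)| = (1/2)(21) = 21/2

21/2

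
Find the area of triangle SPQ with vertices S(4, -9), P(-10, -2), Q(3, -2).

Shoelace: Area = (1/2)|4(-2--2) + -10(-2--9) + 3(-9--2)| = (1/2)(91) = 91/2

91/2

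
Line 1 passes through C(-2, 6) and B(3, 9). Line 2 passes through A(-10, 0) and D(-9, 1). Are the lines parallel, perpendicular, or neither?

Slope of line 1: m1 = (9 - 6)/(3 - -2) = 3/5 = 3/5
Slope of line 2: m2 = (1 - 0)/(-9 - -10) = 1/1 = 1
For parallel lines we need equal slopes: 3/5 != 1.
For perpendicular lines we need m1*m2 = -1: (3/5)(1) = 3/5 != -1.
Since neither condition holds, the lines are neither parallel nor perpendicular.

Neither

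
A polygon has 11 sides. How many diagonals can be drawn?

The number of diagonals in an n-gon is n(n - 3)/2.
For n = 11: 11(11 - 3)/2 = 11 × 8 / 2 = 44.

44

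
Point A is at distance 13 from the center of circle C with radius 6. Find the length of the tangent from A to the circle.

tangent = √(d² - r²) = √(13² - 6²) = √(169 - 36) = √133 = sqrt(133)

sqrt(133)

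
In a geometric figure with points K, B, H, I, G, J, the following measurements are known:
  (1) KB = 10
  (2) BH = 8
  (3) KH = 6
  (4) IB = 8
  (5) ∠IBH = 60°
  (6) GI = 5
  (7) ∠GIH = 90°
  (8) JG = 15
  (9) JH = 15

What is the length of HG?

Step 1: By the law of cosines on triangle HBI: HI² = 8² + 8² − 2·8·8·cos(60°) = 64, so HI = 8.
Step 2: By the law of cosines on triangle HIG: HG² = 8² + 5² − 2·8·5·cos(90°) = 89, so HG = √89.

Therefore, the length of HG = √89.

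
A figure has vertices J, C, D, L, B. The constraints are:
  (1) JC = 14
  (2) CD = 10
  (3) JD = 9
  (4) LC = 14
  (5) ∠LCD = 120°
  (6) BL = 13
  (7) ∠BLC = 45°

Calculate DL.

Step 1: By the law of cosines on triangle DCL: DL² = 10² + 14² − 2·10·14·cos(120°) = 436, so DL = 2·√109.

Therefore, the length of DL = 2·√109.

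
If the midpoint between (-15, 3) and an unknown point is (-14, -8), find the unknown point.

Using the midpoint formula: M = ((x1 + x2)/2, (y1 + y2)/2)
We know M = (-14, -8) and J = (-15, 3)
For x: -14 = (-15 + x2)/2, so x2 = 2*-14 - -15 = -13
For y: -8 = (3 + y2)/2, so y2 = 2*-8 - 3 = -19
K = (-13, -19)

(-13, -19)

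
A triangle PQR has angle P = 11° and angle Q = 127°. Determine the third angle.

Let angle R = x. Then 11 + 127 + x = 180.
x = 180 - 138 = 42 degrees.

42 degrees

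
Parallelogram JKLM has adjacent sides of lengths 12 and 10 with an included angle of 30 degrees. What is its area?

The area of a parallelogram equals the product of two adjacent sides times the sine of the included angle.
This is because the height equals 10 * sin(30°) = 5.
Area = 12 * 5 = 60

60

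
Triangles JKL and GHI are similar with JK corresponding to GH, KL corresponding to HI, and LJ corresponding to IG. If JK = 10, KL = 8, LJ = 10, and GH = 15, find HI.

Similar triangles have proportional sides. Setting up the proportion:
GH / JK = HI / KL
15 / 10 = HI / 8
HI = 8 * 15 / 10 = 12.

12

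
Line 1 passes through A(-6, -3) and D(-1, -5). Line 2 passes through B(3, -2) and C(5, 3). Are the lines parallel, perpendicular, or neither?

Slope of line 1: m1 = (-5 - -3)/(-1 - -6) = -2/5 = -2/5
Slope of line 2: m2 = (3 - -2)/(5 - 3) = 5/2 = 5/2
Two lines are perpendicular when the product of their slopes is -1 (negative reciprocals).
m1 * m2 = (-2/5) * (5/2) = -1, confirming perpendicularity.

Perpendicular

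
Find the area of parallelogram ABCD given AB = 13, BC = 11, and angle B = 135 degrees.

Area = a * b * sin(theta)
Area = 13 * 11 * sin(135 degrees)
Area = 143 * sqrt(2)/2
Area = 143*sqrt(2)/2

143*sqrt(2)/2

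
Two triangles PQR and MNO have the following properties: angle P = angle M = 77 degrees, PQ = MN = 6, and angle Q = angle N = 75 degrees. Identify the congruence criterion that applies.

Consider the given information: angle P = angle M = 77 degrees, PQ = MN = 6, and angle Q = angle N = 75 degrees
This is not AAS or HL: AAS requires two angles and a non-included side. HL only applies to right triangles with matching hypotenuse and leg.
The correct criterion is ASA. Two pairs of corresponding angles and the included side are equal (Angle-Side-Angle).

ASA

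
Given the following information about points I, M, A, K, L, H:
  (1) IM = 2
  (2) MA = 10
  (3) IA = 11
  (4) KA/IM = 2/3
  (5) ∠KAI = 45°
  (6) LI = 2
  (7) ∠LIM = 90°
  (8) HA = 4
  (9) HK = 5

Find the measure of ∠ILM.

Step 1: By the law of cosines on triangle LIM: LM² = 2² + 2² − 2·2·2·cos(90°) = 8, so LM = 2·√2.
Step 2: By the inverse law of cosines on triangle ILM: cos(∠ILM) = (2² + (2·√2)² − 2²) / (2·2·2·√2) = 8/11.31 = 0.7071, so ∠ILM = 45°.

Therefore, the measure of angle ∠ILM = 45°.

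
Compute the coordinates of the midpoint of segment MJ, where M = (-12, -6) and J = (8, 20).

The midpoint is the average of the coordinates:
x: (-12 + 8)/2 = -2
y: (-6 + 20)/2 = 7
Midpoint = (-2, 7)

(-2, 7)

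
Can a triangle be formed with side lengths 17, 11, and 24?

For three segments to close into a triangle, no single side can be as long as the other two combined.
The longest side is 24, and 11 + 17 = 28 > 24.
A triangle can be formed.

Yes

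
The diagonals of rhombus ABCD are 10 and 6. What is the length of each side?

In a rhombus, the diagonals bisect each other perpendicularly, creating four congruent right triangles.
Each triangle has legs 5 (half of 10) and 3 (half of 6).
The hypotenuse of each right triangle is a side of the rhombus:
side = sqrt(5^2 + 3^2) = sqrt(34)

sqrt(34)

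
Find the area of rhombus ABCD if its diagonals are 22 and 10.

Area of a rhombus = (d1 * d2) / 2
Area = (22 * 10) / 2
Area = 220 / 2
Area = 110

110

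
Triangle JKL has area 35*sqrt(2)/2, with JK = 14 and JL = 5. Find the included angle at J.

Area = (1/2) * a * b * sin(C)
sin(C) = 2 * Area / (a * b)
sin(C) = 2 * 35*sqrt(2)/2 / (14 * 5)
sin(C) = sqrt(2)/2
C = arcsin(sqrt(2)/2) = 45°
Since sin(180° - C) = sin(C), the obtuse angle 135° gives the same area, so C = 45° or C = 135°.

45° or 135°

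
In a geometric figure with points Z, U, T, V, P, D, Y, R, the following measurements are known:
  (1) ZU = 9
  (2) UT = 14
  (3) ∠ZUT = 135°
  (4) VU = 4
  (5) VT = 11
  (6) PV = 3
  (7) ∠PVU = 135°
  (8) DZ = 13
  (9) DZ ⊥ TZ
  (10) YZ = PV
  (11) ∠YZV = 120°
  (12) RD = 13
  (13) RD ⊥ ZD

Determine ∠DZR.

Step 1: By the law of cosines on triangle ZDR: ZR² = 13² + 13² − 2·13·13·cos(90°) = 338, so ZR = 13·√2.
Step 2: By the inverse law of cosines on triangle DZR: cos(∠DZR) = (13² + (13·√2)² − 13²) / (2·13·13·√2) = 338/478 = 0.7071, so ∠DZR = 45°.

Therefore, the measure of angle ∠DZR = 45°.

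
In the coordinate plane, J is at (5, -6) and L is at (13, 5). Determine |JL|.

The horizontal distance is |13 - 5| = 8 and the vertical distance is |5 - -6| = 11.
By the Pythagorean theorem, d = sqrt(8^2 + 11^2) = sqrt(185).

sqrt(185)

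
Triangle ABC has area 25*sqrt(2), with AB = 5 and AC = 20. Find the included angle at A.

From the SAS area formula Area = (1/2)ab sin(C), rearranging gives sin(C) = 2*Area/(ab).
sin(C) = 2 * 25*sqrt(2) / (100) = sqrt(2)/2.
Therefore C = arcsin(sqrt(2)/2) = 45°.
Since sin(180° - C) = sin(C), the obtuse angle 135° gives the same area, so C = 45° or C = 135°.

45° or 135°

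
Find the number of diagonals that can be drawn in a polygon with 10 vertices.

Total line segments between 10 vertices = C(10,2) = 45.
Subtract the 10 sides: 45 - 10 = 35 diagonals.

35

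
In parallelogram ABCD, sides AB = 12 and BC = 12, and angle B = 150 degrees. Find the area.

The area of a parallelogram equals the product of two adjacent sides times the sine of the included angle.
This is because the height equals 12 * sin(150°) = 6.
Area = 12 * 6 = 72

72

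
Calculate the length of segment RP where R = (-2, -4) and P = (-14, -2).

d = sqrt((-12)^2 + (2)^2) = sqrt(148) = 2*sqrt(37)

2*sqrt(37)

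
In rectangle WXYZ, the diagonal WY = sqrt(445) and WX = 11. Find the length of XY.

b = sqrt(d^2 - a^2) = sqrt(445 - 121) = sqrt(324) = 18

18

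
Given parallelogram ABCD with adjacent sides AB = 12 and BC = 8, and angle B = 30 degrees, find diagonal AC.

Using the law of cosines:
d^2 = 12^2 + 8^2 - 2(12)(8)cos(30 degrees)
d^2 = 144 + 64 - 192*sqrt(3)/2
d^2 = 208 - 96*sqrt(3)
d = 4*sqrt(13 - 6*sqrt(3))

4*sqrt(13 - 6*sqrt(3))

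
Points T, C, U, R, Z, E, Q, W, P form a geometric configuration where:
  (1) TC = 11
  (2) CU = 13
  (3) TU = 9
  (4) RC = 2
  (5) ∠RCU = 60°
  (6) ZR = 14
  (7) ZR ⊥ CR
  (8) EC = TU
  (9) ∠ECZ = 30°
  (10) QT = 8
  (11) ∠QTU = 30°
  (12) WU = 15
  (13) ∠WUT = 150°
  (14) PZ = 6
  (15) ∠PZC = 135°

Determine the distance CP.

Step 1: By the law of cosines on triangle ZRC: ZC² = 14² + 2² − 2·14·2·cos(90°) = 200, so ZC = 10·√2.
Step 2: By the law of cosines on triangle CZP: CP² = (10·√2)² + 6² − 2·10·√2·6·cos(135°) = 356, so CP = 2·√89.

Therefore, the length of CP = 2·√89.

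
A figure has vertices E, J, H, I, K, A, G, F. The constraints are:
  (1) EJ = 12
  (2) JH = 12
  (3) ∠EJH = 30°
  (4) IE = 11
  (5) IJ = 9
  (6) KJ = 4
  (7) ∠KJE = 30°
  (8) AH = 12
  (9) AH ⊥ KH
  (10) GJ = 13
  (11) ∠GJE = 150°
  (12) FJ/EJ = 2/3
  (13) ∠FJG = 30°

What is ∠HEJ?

Step 1: By the law of cosines on triangle EJH: EH² = 12² + 12² − 2·12·12·cos(30°) = 38.58, so EH ≈ 6.21.
Step 2: By the inverse law of cosines on triangle HEJ: cos(∠HEJ) = (6.21² + 12² − 12²) / (2·6.21·12) = 38.58/149.08 = 0.2588, so ∠HEJ = 75°.

Therefore, the measure of angle ∠HEJ = 75°.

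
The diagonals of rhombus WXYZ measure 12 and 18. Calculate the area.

Area = (12 * 18) / 2 = 216 / 2 = 108

108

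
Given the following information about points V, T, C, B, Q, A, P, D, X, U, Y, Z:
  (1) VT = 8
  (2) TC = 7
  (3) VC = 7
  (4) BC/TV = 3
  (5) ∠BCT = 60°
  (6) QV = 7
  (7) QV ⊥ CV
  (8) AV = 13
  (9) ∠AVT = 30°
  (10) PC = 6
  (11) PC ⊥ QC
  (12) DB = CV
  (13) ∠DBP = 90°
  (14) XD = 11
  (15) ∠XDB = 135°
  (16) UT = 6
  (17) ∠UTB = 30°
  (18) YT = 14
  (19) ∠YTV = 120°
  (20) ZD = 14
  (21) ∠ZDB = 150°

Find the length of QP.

Step 1: By the law of cosines on triangle CVQ: CQ² = 7² + 7² − 2·7·7·cos(90°) = 98, so CQ = 7·√2.
Step 2: By the law of cosines on triangle QCP: QP² = (7·√2)² + 6² − 2·7·√2·6·cos(90°) = 134, so QP = √134.

Therefore, the length of QP = √134.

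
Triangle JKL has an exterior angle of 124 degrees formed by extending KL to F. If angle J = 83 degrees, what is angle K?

By the exterior angle theorem: exterior angle = sum of remote interior angles.
124 = 83 + angle K
angle K = 124 - 83 = 41 degrees

41 degrees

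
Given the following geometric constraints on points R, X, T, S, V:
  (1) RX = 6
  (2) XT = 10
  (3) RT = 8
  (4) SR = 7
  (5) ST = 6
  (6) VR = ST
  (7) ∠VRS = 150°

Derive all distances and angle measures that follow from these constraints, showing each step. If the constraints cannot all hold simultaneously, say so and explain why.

The constraints are consistent.

From the given relations:
  VR = ST = 6

Step 1: From SR = 7, RV = 6, and ∠SRV = 150°, by the law of cosines:
  SV² = SR² + RV² - 2·SR·RV·cos(150°) = 49 + 36 + 72.75 = 157.7
  SV ≈ 12.56

Step 2: From RS = 7, RT = 8, ST = 6, by the inverse law of cosines:
  cos(∠SRT) = (RS² + RT² - ST²) / (2·RS·RT)
  ∠SRT = 46.57°

Step 3: From RT = 8, RX = 6, TX = 10, by the inverse law of cosines:
  cos(∠TRX) = (RT² + RX² - TX²) / (2·RT·RX)
  ∠TRX = 90°

Step 4: From XR = 6, XT = 10, RT = 8, by the inverse law of cosines:
  cos(∠RXT) = (XR² + XT² - RT²) / (2·XR·XT)
  ∠RXT = 53.13°

Step 5: From TR = 8, TS = 6, RS = 7, by the inverse law of cosines:
  cos(∠RTS) = (TR² + TS² - RS²) / (2·TR·TS)
  ∠RTS = 57.91°

Step 6: From TR = 8, TX = 10, RX = 6, by the inverse law of cosines:
  cos(∠RTX) = (TR² + TX² - RX²) / (2·TR·TX)
  ∠RTX = 36.87°

Step 7: From SR = 7, ST = 6, RT = 8, by the inverse law of cosines:
  cos(∠RST) = (SR² + ST² - RT²) / (2·SR·ST)
  ∠RST = 75.52°

Step 8: From SR = 7, SV = 12.56, RV = 6, by the inverse law of cosines:
  cos(∠RSV) = (SR² + SV² - RV²) / (2·SR·SV)
  ∠RSV = 13.82°

Step 9: From VR = 6, VS = 12.56, RS = 7, by the inverse law of cosines:
  cos(∠RVS) = (VR² + VS² - RS²) / (2·VR·VS)
  ∠RVS = 16.18°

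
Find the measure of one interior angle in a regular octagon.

Each interior angle of a regular n-gon is (n - 2) * 180 / n.
For n = 8: (8 - 2) * 180 / 8 = 1080/8 = 135 degrees.

135 degrees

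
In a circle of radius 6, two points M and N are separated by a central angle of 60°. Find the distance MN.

Chord = 2(6) sin(30°) = 6

6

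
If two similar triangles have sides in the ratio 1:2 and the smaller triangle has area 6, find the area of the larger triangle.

The ratio of areas of similar triangles = (side ratio)^2.
Side ratio = 1:2, so area ratio = 1:4.
Area of the larger triangle / Area of the smaller triangle = 4/1
Area of the larger triangle = 6 * 4/1 = 24

24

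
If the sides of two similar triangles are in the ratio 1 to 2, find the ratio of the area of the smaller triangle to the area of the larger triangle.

The ratio of areas of similar triangles equals the square of the side ratio.
Side ratio = 1:2
Area ratio = (1/2)^2 = 1/4 = 1:4

1:4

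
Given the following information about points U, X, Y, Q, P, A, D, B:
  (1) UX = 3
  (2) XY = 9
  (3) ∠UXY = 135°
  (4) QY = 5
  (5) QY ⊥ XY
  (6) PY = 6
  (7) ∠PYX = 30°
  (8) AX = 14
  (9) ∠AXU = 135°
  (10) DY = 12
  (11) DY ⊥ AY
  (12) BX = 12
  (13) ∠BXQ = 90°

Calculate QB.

Step 1: By the law of cosines on triangle XYQ: XQ² = 9² + 5² − 2·9·5·cos(90°) = 106, so XQ = √106.
Step 2: By the law of cosines on triangle QXB: QB² = √106² + 12² − 2·√106·12·cos(90°) = 250, so QB = 5·√10.

Therefore, the length of QB = 5·√10.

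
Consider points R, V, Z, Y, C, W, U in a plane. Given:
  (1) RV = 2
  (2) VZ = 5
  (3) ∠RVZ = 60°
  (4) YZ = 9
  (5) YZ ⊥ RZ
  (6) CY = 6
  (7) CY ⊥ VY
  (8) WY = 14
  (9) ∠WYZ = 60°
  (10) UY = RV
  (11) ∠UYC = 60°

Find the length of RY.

Step 1: By the law of cosines on triangle ZVR: ZR² = 5² + 2² − 2·5·2·cos(60°) = 19, so ZR = √19.
Step 2: By the law of cosines on triangle RZY: RY² = √19² + 9² − 2·√19·9·cos(90°) = 100, so RY = 10.

Therefore, the length of RY = 10.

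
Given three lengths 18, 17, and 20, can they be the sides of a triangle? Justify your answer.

Yes.
The triangle inequality requires that the sum of any two sides exceeds the third.
Here 17 + 18 = 35 > 20, so the condition is met.

Yes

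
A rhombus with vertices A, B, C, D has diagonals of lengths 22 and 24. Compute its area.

Area = (22 * 24) / 2 = 528 / 2 = 264

264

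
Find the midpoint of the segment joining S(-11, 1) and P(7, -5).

The midpoint is the point halfway along the segment.
Move half the horizontal distance: -11 + (7 - -11)/2 = -11 + 18/2 = -2
Move half the vertical distance: 1 + (-5 - 1)/2 = 1 + -6/2 = -2
Midpoint = (-2, -2)

(-2, -2)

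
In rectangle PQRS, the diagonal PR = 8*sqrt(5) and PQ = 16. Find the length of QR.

Using the Pythagorean theorem: d^2 = a^2 + b^2
b^2 = d^2 - a^2
b^2 = 320 - 256
b^2 = 64
b = sqrt(64) = 8

8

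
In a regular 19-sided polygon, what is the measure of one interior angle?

Each interior angle of a regular n-gon is (n - 2) * 180 / n.
For n = 19: (19 - 2) * 180 / 19 = 3060/19 = 3060/19 degrees.

3060/19 degrees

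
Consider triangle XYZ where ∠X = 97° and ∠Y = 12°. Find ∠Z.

By the triangle angle sum property, the three interior angles of any triangle add up to 180°.
We know angle X = 97° and angle Y = 12°, so their sum is 109°.
Therefore angle Z = 180° - 109° = 71°.

71 degrees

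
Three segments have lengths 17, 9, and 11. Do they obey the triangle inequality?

Sort the sides: 9, 11, 17.
It suffices to check that the sum of the two smallest exceeds the largest:
9 + 11 = 20 > 17. ✓
Yes, a valid triangle can be formed.

Yes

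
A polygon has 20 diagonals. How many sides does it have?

Using d = n(n - 3)/2, we solve 20 = n(n - 3)/2.
So n(n - 3) = 40.
Testing n = 8: 8 * 5 = 40 = 40. Correct.
The polygon has 8 sides.

8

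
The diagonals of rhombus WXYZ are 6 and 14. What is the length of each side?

The diagonals of a rhombus bisect each other at right angles.
Half-diagonals: 6/2 = 3 and 14/2 = 7
side = sqrt(3^2 + 7^2)
side = sqrt(9 + 49)
side = sqrt(58)

sqrt(58)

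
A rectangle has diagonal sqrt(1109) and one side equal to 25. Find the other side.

b = sqrt(d^2 - a^2) = sqrt(1109 - 625) = sqrt(484) = 22

22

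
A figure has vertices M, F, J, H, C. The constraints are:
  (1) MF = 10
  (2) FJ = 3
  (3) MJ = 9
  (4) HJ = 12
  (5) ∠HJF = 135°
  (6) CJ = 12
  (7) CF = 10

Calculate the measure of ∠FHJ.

Step 1: By the law of cosines on triangle HJF: HF² = 12² + 3² − 2·12·3·cos(135°) = 203.91, so HF ≈ 14.28.
Step 2: By the inverse law of cosines on triangle FHJ: cos(∠FHJ) = (14.28² + 12² − 3²) / (2·14.28·12) = 338.91/342.71 = 0.9889, so ∠FHJ = 8.54°.

Therefore, the measure of angle ∠FHJ = 8.54°.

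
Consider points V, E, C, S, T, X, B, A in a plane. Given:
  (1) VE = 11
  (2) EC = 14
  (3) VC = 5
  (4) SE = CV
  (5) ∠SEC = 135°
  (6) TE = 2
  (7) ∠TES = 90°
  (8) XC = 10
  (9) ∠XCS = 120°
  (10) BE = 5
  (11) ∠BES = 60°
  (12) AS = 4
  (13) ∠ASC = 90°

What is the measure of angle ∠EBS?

From the given relations: SE = CV = 5.
Step 1: By the law of cosines on triangle BES: BS² = 5² + 5² − 2·5·5·cos(60°) = 25, so BS = 5.
Step 2: By the inverse law of cosines on triangle EBS: cos(∠EBS) = (5² + 5² − 5²) / (2·5·5) = 25/50 = 0.5, so ∠EBS = 60°.

Therefore, the measure of angle ∠EBS = 60°.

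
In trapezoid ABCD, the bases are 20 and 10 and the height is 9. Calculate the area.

Area = (20 + 10) * 9 / 2 = 270 / 2 = 135

135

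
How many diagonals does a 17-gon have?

Total line segments between 17 vertices = C(17,2) = 136.
Subtract the 17 sides: 136 - 17 = 119 diagonals.

119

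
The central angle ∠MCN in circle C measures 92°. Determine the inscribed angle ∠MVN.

By the inscribed angle theorem, the inscribed angle is half the central angle.
Inscribed angle = 92° / 2 = 46°

46°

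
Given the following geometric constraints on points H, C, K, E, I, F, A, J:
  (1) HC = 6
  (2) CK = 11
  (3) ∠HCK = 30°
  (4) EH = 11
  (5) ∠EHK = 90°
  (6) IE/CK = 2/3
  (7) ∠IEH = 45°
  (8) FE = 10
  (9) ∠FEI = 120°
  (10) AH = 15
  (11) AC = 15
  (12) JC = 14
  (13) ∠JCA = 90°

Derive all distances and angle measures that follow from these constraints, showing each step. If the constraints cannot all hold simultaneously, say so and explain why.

The constraints are consistent.

From the given relations:
  IE = 2/3·CK = 2/3·11 ≈ 7.33

Step 1: From HC = 6, CK = 11, and ∠HCK = 30°, by the law of cosines:
  HK² = HC² + CK² - 2·HC·CK·cos(30°) = 36 + 121 - 114.3 = 42.68
  HK ≈ 6.53

Step 2: From HE = 11, EI = 7.33, and ∠HEI = 45°, by the law of cosines:
  HI² = HE² + EI² - 2·HE·EI·cos(45°) = 121 + 53.78 - 114.1 = 60.7
  HI ≈ 7.79

Step 3: From IE = 7.33, EF = 10, and ∠IEF = 120°, by the law of cosines:
  IF² = IE² + EF² - 2·IE·EF·cos(120°) = 53.78 + 100 + 73.33 = 227.1
  IF ≈ 15.07

Step 4: From AC = 15, CJ = 14, and ∠ACJ = 90°, by the law of cosines:
  AJ² = AC² + CJ² - 2·AC·CJ·cos(90°) = 225 + 196 - 0 = 421
  AJ ≈ 20.52

Step 5: From HA = 15, HC = 6, AC = 15, by the inverse law of cosines:
  cos(∠AHC) = (HA² + HC² - AC²) / (2·HA·HC)
  ∠AHC = 78.46°

Step 6: From CA = 15, CH = 6, AH = 15, by the inverse law of cosines:
  cos(∠ACH) = (CA² + CH² - AH²) / (2·CA·CH)
  ∠ACH = 78.46°

Step 7: From AC = 15, AH = 15, CH = 6, by the inverse law of cosines:
  cos(∠CAH) = (AC² + AH² - CH²) / (2·AC·AH)
  ∠CAH = 23.07°

Step 8: From KH = 6.53, HE = 11, and ∠KHE = 90°, by the law of cosines:
  KE² = KH² + HE² - 2·KH·HE·cos(90°) = 42.68 + 121 - 0 = 163.7
  KE ≈ 12.79

Step 9: From HC = 6, HK = 6.53, CK = 11, by the inverse law of cosines:
  cos(∠CHK) = (HC² + HK² - CK²) / (2·HC·HK)
  ∠CHK = 122.67°

Step 10: From HE = 11, HI = 7.79, EI = 7.33, by the inverse law of cosines:
  cos(∠EHI) = (HE² + HI² - EI²) / (2·HE·HI)
  ∠EHI = 41.73°

Step 11: From KC = 11, KH = 6.53, CH = 6, by the inverse law of cosines:
  cos(∠CKH) = (KC² + KH² - CH²) / (2·KC·KH)
  ∠CKH = 27.33°

Step 12: From IE = 7.33, IF = 15.07, EF = 10, by the inverse law of cosines:
  cos(∠EIF) = (IE² + IF² - EF²) / (2·IE·IF)
  ∠EIF = 35.08°

Step 13: From IE = 7.33, IH = 7.79, EH = 11, by the inverse law of cosines:
  cos(∠EIH) = (IE² + IH² - EH²) / (2·IE·IH)
  ∠EIH = 93.27°

Step 14: From FE = 10, FI = 15.07, EI = 7.33, by the inverse law of cosines:
  cos(∠EFI) = (FE² + FI² - EI²) / (2·FE·FI)
  ∠EFI = 24.92°

Step 15: From AC = 15, AJ = 20.52, CJ = 14, by the inverse law of cosines:
  cos(∠CAJ) = (AC² + AJ² - CJ²) / (2·AC·AJ)
  ∠CAJ = 43.03°

Step 16: From JA = 20.52, JC = 14, AC = 15, by the inverse law of cosines:
  cos(∠AJC) = (JA² + JC² - AC²) / (2·JA·JC)
  ∠AJC = 46.97°

Step 17: From KE = 12.79, KH = 6.53, EH = 11, by the inverse law of cosines:
  cos(∠EKH) = (KE² + KH² - EH²) / (2·KE·KH)
  ∠EKH = 59.29°

Step 18: From EH = 11, EK = 12.79, HK = 6.53, by the inverse law of cosines:
  cos(∠HEK) = (EH² + EK² - HK²) / (2·EH·EK)
  ∠HEK = 30.71°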